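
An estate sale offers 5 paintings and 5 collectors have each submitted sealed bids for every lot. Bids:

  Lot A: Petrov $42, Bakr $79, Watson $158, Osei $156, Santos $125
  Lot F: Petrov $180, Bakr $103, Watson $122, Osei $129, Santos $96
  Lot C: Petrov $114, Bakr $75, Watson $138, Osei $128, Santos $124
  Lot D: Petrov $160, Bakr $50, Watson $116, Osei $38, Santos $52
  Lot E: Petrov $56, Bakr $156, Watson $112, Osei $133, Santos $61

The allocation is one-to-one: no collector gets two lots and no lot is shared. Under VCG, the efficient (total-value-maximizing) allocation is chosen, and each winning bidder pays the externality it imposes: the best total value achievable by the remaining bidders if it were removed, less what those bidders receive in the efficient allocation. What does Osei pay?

Efficient allocation: Petrov→Lot F ($180), Bakr→Lot E ($156), Watson→Lot D ($116), Osei→Lot A ($156), Santos→Lot C ($124); total welfare W = $732.
Osei receives Lot A at value $156, so the others get W − 156 = $576.
Without Osei: best allocation of the remaining 4 bidders over all 5 lots is Petrov→Lot F ($180), Bakr→Lot E ($156), Watson→Lot A ($158), Santos→Lot C ($124), total $618.
VCG payment = (others' best without Osei) − (others' welfare with Osei) = 618 − 576 = $42.

Osei pays $42.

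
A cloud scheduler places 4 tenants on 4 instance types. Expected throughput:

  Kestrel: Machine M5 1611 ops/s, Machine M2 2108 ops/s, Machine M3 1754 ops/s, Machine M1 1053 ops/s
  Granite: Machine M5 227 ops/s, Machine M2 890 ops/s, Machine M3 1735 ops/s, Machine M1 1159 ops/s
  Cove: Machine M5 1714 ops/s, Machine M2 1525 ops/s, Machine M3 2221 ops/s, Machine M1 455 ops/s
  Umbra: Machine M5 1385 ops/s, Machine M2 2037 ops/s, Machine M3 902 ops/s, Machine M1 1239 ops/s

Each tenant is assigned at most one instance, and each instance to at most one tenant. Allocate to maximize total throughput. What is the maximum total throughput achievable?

Maximum total: 7028 ops/s

Optimal: Kestrel→Machine M5 (1611 ops/s), Granite→Machine M1 (1159 ops/s), Cove→Machine M3 (2221 ops/s), Umbra→Machine M2 (2037 ops/s) — total 1611+1159+2221+2037 = 7028 ops/s.
Row-greedy (each tenant in turn takes its best remaining instance) gives 6796 ops/s, worse by 232.
Next-best assignment: Kestrel→Machine M2, Granite→Machine M1, Cove→Machine M3, Umbra→Machine M5 = 6873 ops/s.
Swapping Kestrel↔Granite (Kestrel→Machine M1 1053 ops/s, Granite→Machine M5 227 ops/s) loses 1490.
Every other assignment is strictly worse.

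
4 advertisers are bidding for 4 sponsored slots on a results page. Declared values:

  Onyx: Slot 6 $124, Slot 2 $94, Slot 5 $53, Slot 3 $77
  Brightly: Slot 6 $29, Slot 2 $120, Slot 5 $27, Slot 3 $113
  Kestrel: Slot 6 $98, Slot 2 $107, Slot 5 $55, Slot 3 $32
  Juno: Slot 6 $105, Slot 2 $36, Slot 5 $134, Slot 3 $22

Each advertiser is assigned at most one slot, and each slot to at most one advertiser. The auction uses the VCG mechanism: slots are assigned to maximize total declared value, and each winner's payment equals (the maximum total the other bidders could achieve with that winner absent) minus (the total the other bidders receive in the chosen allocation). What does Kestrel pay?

Kestrel pays $7.

Efficient allocation: Onyx→Slot 6 ($124), Brightly→Slot 3 ($113), Kestrel→Slot 2 ($107), Juno→Slot 5 ($134); total welfare W = $478.
Kestrel receives Slot 2 at value $107, so the others get W − 107 = $371.
Without Kestrel: best allocation of the remaining 3 bidders over all 4 slots is Onyx→Slot 6 ($124), Brightly→Slot 2 ($120), Juno→Slot 5 ($134), total $378.
VCG payment = (others' best without Kestrel) − (others' welfare with Kestrel) = 378 − 371 = $7.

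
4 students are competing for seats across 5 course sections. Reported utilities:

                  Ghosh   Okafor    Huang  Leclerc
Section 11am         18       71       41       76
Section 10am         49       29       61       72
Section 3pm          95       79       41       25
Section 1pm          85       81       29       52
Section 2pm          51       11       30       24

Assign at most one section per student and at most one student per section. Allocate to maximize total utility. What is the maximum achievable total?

Maximum total: 313 points

This is the linear assignment problem.
Optimal: Ghosh→Section 3pm (95 points), Okafor→Section 1pm (81 points), Huang→Section 10am (61 points), Leclerc→Section 11am (76 points) — total 95+81+61+76 = 313 points.
Next-best assignment: Ghosh→Section 1pm, Okafor→Section 3pm, Huang→Section 10am, Leclerc→Section 11am = 301 points.
Swapping Okafor↔Ghosh (Okafor→Section 3pm 79 points, Ghosh→Section 1pm 85 points) loses 12.
No other one-to-one assignment exceeds 313 points.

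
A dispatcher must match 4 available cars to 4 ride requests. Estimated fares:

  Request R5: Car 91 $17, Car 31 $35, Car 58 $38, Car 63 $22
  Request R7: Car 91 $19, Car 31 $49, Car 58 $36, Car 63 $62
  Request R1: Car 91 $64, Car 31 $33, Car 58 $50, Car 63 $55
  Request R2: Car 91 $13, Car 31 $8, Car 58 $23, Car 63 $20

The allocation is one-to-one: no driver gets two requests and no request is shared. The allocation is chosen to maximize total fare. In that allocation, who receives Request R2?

Car 58 receives Request R2.

Optimal: Car 91→Request R1 ($64), Car 31→Request R5 ($35), Car 58→Request R2 ($23), Car 63→Request R7 ($62) — total 64+35+23+62 = $184.
Next-best assignment: Car 91→Request R1, Car 31→Request R2, Car 58→Request R5, Car 63→Request R7 = $172.
Car 58's own top request is Request R1 ($50), but forcing Car 58→Request R1 and reassigning the rest optimally gives only $160 — worse by 24.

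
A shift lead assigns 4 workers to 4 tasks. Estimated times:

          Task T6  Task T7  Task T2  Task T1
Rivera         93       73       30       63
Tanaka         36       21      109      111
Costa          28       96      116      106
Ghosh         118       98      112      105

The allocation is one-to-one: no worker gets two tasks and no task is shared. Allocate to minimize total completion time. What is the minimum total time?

Min total: 184 min

Optimal: Rivera→Task T2 (30 min), Tanaka→Task T7 (21 min), Costa→Task T6 (28 min), Ghosh→Task T1 (105 min) — total 30+21+28+105 = 184 min.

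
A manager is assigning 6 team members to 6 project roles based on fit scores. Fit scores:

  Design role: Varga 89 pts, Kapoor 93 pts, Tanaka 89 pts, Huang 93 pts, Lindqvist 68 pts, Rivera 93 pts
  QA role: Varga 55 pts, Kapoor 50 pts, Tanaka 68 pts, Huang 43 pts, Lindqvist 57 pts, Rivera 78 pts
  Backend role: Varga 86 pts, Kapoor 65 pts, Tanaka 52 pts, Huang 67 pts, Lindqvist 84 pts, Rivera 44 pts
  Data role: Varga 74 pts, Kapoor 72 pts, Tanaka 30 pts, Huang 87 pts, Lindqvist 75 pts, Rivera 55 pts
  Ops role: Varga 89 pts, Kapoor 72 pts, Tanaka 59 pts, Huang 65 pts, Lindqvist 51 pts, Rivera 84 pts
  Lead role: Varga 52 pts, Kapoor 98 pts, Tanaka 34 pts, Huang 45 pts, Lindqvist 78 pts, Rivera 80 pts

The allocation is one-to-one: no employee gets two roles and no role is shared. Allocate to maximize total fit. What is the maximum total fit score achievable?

This is the linear assignment problem.
Optimal: Varga→Ops role (89 pts), Kapoor→Lead role (98 pts), Tanaka→Design role (89 pts), Huang→Data role (87 pts), Lindqvist→Backend role (84 pts), Rivera→QA role (78 pts) — total 89+98+89+87+84+78 = 525 pts.
Row-greedy (each employee in turn takes its best remaining role) gives 510 pts, worse by 15.
Swapping Tanaka↔Rivera (Tanaka→QA role 68 pts, Rivera→Design role 93 pts) loses 6.

Maximum total: 525 pts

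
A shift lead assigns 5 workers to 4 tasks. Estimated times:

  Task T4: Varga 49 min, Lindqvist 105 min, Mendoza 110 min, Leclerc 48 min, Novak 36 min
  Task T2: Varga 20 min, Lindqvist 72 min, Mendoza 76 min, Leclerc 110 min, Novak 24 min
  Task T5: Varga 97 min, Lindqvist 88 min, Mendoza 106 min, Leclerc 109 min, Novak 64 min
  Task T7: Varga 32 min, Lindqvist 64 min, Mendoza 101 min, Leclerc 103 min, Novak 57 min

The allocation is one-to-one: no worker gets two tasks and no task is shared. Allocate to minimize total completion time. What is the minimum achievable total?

Min total: 192 min

This is a one-to-one assignment (minimum-cost bipartite matching).
Optimal: Leclerc→Task T4 (48 min), Novak→Task T2 (24 min), Lindqvist→Task T5 (88 min), Varga→Task T7 (32 min) — total 48+24+88+32 = 192 min.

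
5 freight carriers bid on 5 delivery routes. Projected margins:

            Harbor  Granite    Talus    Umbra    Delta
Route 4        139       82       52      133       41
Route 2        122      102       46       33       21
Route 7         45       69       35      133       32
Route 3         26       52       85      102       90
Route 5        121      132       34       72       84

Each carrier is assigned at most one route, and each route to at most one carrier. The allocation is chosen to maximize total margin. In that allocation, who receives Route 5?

Delta receives Route 5.

This is the linear assignment problem.
Optimal: Harbor→Route 4 ($139k), Granite→Route 2 ($102k), Talus→Route 3 ($85k), Umbra→Route 7 ($133k), Delta→Route 5 ($84k) — total 139+102+85+133+84 = $543k.
Row-greedy (each carrier in turn takes its best remaining route) gives $510k, worse by 33.
Checked against all permutations: $543k is optimal.
Delta's own top route is Route 3 ($90k), but forcing Delta→Route 3 and reassigning the rest optimally gives only $540k — worse by 3.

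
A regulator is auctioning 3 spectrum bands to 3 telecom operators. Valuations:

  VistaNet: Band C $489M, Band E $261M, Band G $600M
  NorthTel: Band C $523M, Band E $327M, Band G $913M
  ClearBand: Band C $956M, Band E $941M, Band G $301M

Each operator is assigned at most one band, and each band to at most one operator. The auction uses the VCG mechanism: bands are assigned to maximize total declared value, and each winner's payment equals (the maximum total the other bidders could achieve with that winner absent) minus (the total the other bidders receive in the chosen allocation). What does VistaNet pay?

VistaNet pays $15M.

Efficient allocation: VistaNet→Band C ($489M), NorthTel→Band G ($913M), ClearBand→Band E ($941M); total welfare W = $2343M.
VistaNet receives Band C at value $489M, so the others get W − 489 = $1854M.
Without VistaNet: best allocation of the remaining 2 bidders over all 3 bands is NorthTel→Band G ($913M), ClearBand→Band C ($956M), total $1869M.
VCG payment = (others' best without VistaNet) − (others' welfare with VistaNet) = 1869 − 1854 = $15M.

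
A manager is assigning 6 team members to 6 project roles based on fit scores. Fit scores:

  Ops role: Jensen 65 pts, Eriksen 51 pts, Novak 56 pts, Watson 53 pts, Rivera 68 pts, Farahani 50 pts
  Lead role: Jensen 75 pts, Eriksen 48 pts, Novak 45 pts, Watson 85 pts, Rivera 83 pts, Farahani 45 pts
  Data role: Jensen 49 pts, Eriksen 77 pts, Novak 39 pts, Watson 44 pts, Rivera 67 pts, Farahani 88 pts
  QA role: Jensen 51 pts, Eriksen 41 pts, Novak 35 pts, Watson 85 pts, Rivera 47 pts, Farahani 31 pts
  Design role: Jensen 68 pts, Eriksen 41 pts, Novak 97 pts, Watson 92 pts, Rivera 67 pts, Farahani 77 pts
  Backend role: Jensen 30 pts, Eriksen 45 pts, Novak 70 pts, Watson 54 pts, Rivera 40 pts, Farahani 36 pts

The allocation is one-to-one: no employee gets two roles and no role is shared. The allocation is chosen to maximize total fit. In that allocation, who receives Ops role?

Optimal: Jensen→Ops role (65 pts), Eriksen→Backend role (45 pts), Novak→Design role (97 pts), Watson→QA role (85 pts), Rivera→Lead role (83 pts), Farahani→Data role (88 pts) — total 65+45+97+85+83+88 = 463 pts.
Max-entry greedy (repeatedly take the single best remaining cell) gives 434 pts, worse by 29.
Jensen's own top role is Lead role (75 pts), but forcing Jensen→Lead role and reassigning the rest optimally gives only 458 pts — worse by 5.

Jensen receives Ops role.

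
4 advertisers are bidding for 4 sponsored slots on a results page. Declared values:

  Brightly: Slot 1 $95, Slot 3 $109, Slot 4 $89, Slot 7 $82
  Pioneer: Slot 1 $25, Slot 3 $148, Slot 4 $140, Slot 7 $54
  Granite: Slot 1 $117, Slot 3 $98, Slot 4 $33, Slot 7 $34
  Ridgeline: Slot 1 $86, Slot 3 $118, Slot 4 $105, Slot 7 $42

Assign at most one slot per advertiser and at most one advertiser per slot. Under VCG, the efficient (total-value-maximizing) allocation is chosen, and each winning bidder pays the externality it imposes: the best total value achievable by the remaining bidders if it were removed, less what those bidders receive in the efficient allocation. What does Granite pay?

Granite pays $13.

Efficient allocation: Brightly→Slot 7 ($82), Pioneer→Slot 4 ($140), Granite→Slot 1 ($117), Ridgeline→Slot 3 ($118); total welfare W = $457.
Granite receives Slot 1 at value $117, so the others get W − 117 = $340.
Without Granite: best allocation of the remaining 3 bidders over all 4 slots is Brightly→Slot 1 ($95), Pioneer→Slot 4 ($140), Ridgeline→Slot 3 ($118), total $353.
VCG payment = (others' best without Granite) − (others' welfare with Granite) = 353 − 340 = $13.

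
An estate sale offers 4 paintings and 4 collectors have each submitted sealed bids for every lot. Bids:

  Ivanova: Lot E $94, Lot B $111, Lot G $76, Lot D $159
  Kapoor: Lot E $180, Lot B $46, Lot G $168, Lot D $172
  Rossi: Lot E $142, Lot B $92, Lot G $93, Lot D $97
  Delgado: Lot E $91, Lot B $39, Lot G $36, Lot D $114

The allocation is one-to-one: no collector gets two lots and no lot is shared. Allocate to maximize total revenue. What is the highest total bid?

Treat this as an assignment problem: match each collector to one lot.
Optimal: Ivanova→Lot B ($111), Kapoor→Lot G ($168), Rossi→Lot E ($142), Delgado→Lot D ($114) — total 111+168+142+114 = $535.
Max-entry greedy (repeatedly take the single best remaining cell) gives $471, worse by 64.
Next-best assignment: Ivanova→Lot D, Kapoor→Lot G, Rossi→Lot B, Delgado→Lot E = $510.

Max total: $535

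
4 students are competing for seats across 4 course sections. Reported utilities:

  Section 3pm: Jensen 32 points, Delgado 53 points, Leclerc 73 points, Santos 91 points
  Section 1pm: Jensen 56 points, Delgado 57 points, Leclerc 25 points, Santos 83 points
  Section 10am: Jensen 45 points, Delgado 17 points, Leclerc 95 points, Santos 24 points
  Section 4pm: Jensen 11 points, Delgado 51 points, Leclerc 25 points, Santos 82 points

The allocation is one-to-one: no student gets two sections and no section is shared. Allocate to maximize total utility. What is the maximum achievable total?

Optimal: Jensen→Section 1pm (56 points), Delgado→Section 4pm (51 points), Leclerc→Section 10am (95 points), Santos→Section 3pm (91 points) — total 56+51+95+91 = 293 points.
Next-best assignment: Jensen→Section 1pm, Delgado→Section 3pm, Leclerc→Section 10am, Santos→Section 4pm = 286 points.

Max total: 293 points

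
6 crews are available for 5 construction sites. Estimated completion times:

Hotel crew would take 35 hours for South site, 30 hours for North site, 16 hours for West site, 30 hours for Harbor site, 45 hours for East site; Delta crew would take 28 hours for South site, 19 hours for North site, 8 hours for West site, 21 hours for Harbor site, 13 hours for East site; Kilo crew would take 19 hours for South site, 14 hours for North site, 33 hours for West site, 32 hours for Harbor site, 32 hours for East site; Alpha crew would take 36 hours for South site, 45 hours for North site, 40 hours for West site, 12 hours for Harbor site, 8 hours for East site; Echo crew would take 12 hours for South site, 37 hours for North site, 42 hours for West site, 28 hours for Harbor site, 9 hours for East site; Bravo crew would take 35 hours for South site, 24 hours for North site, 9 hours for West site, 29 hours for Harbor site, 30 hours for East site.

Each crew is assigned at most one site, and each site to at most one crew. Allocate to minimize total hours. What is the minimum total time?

Treat this as an assignment problem: match each crew to one site.
Optimal: Echo crew→South site (12 hours), Kilo crew→North site (14 hours), Bravo crew→West site (9 hours), Alpha crew→Harbor site (12 hours), Delta crew→East site (13 hours) — total 12+14+9+12+13 = 60 hours.
Row-greedy (each crew in turn takes its cheapest remaining site) gives 67 hours, worse by 7.
Swapping Bravo crew↔Alpha crew (Bravo crew→Harbor site 29 hours, Alpha crew→West site 40 hours) adds 48.
Every other assignment is strictly worse.

Min total: 60 hours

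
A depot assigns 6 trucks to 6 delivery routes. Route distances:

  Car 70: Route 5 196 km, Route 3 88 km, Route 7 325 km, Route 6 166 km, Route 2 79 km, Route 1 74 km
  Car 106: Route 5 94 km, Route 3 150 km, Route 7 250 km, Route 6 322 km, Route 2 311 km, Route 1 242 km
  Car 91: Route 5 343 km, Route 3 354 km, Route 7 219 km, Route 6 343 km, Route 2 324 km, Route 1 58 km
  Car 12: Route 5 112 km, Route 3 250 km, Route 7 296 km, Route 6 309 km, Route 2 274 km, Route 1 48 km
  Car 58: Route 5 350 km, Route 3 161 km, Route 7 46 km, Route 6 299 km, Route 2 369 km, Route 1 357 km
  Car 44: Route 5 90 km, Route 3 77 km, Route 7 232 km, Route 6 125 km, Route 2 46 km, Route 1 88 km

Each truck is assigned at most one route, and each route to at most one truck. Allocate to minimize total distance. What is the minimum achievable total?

Optimal: Car 70→Route 2 (79 km), Car 106→Route 3 (150 km), Car 91→Route 1 (58 km), Car 12→Route 5 (112 km), Car 58→Route 7 (46 km), Car 44→Route 6 (125 km) — total 79+150+58+112+46+125 = 570 km.
Every other assignment is strictly worse.

Min total: 570 km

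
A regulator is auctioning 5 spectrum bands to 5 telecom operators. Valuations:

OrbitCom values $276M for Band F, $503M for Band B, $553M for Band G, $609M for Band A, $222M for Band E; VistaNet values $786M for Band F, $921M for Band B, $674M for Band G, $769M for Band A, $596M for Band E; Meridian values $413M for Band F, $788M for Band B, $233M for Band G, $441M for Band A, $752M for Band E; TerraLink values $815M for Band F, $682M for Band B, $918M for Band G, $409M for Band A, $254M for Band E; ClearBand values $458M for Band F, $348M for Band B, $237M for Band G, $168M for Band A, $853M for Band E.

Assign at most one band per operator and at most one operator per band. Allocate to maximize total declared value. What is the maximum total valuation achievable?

Optimal: OrbitCom→Band A ($609M), VistaNet→Band F ($786M), Meridian→Band B ($788M), TerraLink→Band G ($918M), ClearBand→Band E ($853M) — total 609+786+788+918+853 = $3954M.
Max-entry greedy (repeatedly take the single best remaining cell) gives $3714M, worse by 240.
Next-best assignment: OrbitCom→Band G, VistaNet→Band A, Meridian→Band B, TerraLink→Band F, ClearBand→Band E = $3778M.

Maximum total: $3954M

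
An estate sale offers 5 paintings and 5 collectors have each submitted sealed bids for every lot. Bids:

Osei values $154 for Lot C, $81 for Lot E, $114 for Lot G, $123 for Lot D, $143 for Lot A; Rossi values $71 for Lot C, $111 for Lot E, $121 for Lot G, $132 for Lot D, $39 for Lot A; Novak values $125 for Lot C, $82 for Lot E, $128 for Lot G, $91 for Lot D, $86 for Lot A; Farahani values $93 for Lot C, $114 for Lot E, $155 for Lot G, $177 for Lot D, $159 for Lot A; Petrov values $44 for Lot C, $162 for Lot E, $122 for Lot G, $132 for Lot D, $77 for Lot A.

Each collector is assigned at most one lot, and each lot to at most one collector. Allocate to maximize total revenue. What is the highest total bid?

Maximum total: $735

This is a one-to-one assignment (maximum-weight bipartite matching).
Optimal: Osei→Lot C ($154), Rossi→Lot D ($132), Novak→Lot G ($128), Farahani→Lot A ($159), Petrov→Lot E ($162) — total 154+132+128+159+162 = $735.
Column-greedy (each lot in turn goes to its best remaining collector) gives $689, worse by 46.
Next-best assignment: Osei→Lot A, Rossi→Lot G, Novak→Lot C, Farahani→Lot D, Petrov→Lot E = $728.
Swapping Osei↔Farahani (Osei→Lot A $143, Farahani→Lot C $93) loses 77.
Every other assignment is strictly worse.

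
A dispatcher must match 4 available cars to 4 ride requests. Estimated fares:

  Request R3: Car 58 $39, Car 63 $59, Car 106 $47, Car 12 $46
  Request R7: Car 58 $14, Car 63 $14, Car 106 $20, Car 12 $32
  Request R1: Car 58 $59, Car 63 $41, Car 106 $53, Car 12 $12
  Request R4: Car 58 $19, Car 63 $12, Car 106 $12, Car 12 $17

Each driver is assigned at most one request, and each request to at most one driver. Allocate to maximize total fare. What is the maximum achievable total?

This is a one-to-one assignment (maximum-weight bipartite matching).
Optimal: Car 58→Request R4 ($19), Car 63→Request R3 ($59), Car 106→Request R1 ($53), Car 12→Request R7 ($32) — total 19+59+53+32 = $163.
Max-entry greedy (repeatedly take the single best remaining cell) gives $162, worse by 1.
Next-best assignment: Car 58→Request R1, Car 63→Request R3, Car 106→Request R4, Car 12→Request R7 = $162.
Every other assignment is strictly worse.

Max total: $163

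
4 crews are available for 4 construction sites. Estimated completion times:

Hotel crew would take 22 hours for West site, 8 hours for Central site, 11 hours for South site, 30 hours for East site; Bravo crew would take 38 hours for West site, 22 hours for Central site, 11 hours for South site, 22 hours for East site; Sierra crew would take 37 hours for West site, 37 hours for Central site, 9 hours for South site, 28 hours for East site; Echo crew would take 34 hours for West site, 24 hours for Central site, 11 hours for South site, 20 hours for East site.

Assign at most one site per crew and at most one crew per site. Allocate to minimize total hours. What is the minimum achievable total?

Optimal: Hotel crew→West site (22 hours), Bravo crew→Central site (22 hours), Sierra crew→South site (9 hours), Echo crew→East site (20 hours) — total 22+22+9+20 = 73 hours.
Swapping Bravo crew↔Hotel crew (Bravo crew→West site 38 hours, Hotel crew→Central site 8 hours) adds 2.

Minimum total: 73 hours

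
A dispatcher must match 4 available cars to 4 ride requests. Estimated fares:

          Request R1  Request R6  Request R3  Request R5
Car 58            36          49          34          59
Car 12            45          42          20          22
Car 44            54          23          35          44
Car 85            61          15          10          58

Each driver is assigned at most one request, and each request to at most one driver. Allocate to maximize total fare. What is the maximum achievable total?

Max total: $197

This is the linear assignment problem.
Optimal: Car 58→Request R5 ($59), Car 12→Request R6 ($42), Car 44→Request R3 ($35), Car 85→Request R1 ($61) — total 59+42+35+61 = $197.
Row-greedy (each driver in turn takes its best remaining request) gives $154, worse by 43.
Swapping Car 58↔Car 44 (Car 58→Request R3 $34, Car 44→Request R5 $44) loses 16.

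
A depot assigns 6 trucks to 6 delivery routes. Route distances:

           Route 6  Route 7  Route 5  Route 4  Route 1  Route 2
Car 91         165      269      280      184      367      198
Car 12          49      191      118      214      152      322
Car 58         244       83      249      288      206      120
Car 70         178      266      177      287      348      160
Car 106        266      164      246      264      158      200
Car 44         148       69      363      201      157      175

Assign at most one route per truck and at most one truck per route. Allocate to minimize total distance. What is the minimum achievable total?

Minimum total: 757 km

Optimal: Car 91→Route 4 (184 km), Car 12→Route 6 (49 km), Car 58→Route 2 (120 km), Car 70→Route 5 (177 km), Car 106→Route 1 (158 km), Car 44→Route 7 (69 km) — total 184+49+120+177+158+69 = 757 km.
Next-best assignment: Car 91→Route 4, Car 12→Route 6, Car 58→Route 7, Car 70→Route 5, Car 106→Route 1, Car 44→Route 2 = 826 km.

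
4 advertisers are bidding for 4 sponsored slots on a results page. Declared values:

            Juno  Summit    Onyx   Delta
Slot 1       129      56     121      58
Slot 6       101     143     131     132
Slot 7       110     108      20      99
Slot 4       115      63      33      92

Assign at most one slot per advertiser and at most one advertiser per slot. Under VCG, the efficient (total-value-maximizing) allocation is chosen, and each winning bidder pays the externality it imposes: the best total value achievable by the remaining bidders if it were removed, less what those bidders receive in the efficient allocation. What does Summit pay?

Summit pays $33.

Efficient allocation: Juno→Slot 4 ($115), Summit→Slot 6 ($143), Onyx→Slot 1 ($121), Delta→Slot 7 ($99); total welfare W = $478.
Summit receives Slot 6 at value $143, so the others get W − 143 = $335.
Without Summit: best allocation of the remaining 3 bidders over all 4 slots is Juno→Slot 4 ($115), Onyx→Slot 1 ($121), Delta→Slot 6 ($132), total $368.
VCG payment = (others' best without Summit) − (others' welfare with Summit) = 368 − 335 = $33.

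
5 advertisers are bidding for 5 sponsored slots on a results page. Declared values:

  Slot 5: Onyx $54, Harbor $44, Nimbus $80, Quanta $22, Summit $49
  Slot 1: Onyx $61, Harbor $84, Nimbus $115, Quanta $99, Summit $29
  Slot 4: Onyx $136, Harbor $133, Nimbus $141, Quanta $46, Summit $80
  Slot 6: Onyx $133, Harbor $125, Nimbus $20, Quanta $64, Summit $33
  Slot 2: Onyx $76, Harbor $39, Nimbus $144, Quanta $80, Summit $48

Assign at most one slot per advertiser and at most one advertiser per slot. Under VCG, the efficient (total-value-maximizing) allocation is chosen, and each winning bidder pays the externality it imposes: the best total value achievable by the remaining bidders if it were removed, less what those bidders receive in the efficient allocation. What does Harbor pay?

Efficient allocation: Onyx→Slot 6 ($133), Harbor→Slot 4 ($133), Nimbus→Slot 2 ($144), Quanta→Slot 1 ($99), Summit→Slot 5 ($49); total welfare W = $558.
Harbor receives Slot 4 at value $133, so the others get W − 133 = $425.
Without Harbor: best allocation of the remaining 4 bidders over all 5 slots is Onyx→Slot 6 ($133), Nimbus→Slot 2 ($144), Quanta→Slot 1 ($99), Summit→Slot 4 ($80), total $456.
VCG payment = (others' best without Harbor) − (others' welfare with Harbor) = 456 − 425 = $31.

Harbor pays $31.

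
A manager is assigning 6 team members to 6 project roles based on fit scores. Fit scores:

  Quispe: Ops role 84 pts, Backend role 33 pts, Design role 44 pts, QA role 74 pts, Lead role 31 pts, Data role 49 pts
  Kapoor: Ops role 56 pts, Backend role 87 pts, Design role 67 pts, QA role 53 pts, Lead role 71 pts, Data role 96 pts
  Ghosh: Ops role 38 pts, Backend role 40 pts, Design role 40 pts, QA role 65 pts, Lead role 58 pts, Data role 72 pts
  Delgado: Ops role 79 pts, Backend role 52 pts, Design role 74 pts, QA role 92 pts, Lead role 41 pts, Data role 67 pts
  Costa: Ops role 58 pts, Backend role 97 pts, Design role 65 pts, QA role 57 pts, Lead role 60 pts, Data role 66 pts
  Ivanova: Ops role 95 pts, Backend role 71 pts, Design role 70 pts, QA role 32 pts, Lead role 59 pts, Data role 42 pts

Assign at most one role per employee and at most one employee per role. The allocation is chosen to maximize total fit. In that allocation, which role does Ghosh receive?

Optimal: Quispe→Ops role (84 pts), Kapoor→Data role (96 pts), Ghosh→Lead role (58 pts), Delgado→QA role (92 pts), Costa→Backend role (97 pts), Ivanova→Design role (70 pts) — total 84+96+58+92+97+70 = 497 pts.
Column-greedy (each role in turn goes to its best remaining employee) gives 483 pts, worse by 14.
Next-best assignment: Quispe→QA role, Kapoor→Data role, Ghosh→Lead role, Delgado→Design role, Costa→Backend role, Ivanova→Ops role = 494 pts.
Ghosh's own top role is Data role (72 pts), but forcing Ghosh→Data role and reassigning the rest optimally gives only 486 pts — worse by 11.

Ghosh receives Lead role.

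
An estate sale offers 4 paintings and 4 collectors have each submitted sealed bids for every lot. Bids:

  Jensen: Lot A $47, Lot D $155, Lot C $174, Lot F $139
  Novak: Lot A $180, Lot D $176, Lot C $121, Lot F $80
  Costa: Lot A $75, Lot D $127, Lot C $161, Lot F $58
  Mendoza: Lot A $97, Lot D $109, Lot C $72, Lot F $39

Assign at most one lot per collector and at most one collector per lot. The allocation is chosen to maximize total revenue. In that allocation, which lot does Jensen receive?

Jensen receives Lot F.

Optimal: Jensen→Lot F ($139), Novak→Lot A ($180), Costa→Lot C ($161), Mendoza→Lot D ($109) — total 139+180+161+109 = $589.
Next-best assignment: Jensen→Lot F, Novak→Lot D, Costa→Lot C, Mendoza→Lot A = $573.
No other one-to-one assignment exceeds $589.
Jensen's own top lot is Lot C ($174), but forcing Jensen→Lot C and reassigning the rest optimally gives only $521 — worse by 68.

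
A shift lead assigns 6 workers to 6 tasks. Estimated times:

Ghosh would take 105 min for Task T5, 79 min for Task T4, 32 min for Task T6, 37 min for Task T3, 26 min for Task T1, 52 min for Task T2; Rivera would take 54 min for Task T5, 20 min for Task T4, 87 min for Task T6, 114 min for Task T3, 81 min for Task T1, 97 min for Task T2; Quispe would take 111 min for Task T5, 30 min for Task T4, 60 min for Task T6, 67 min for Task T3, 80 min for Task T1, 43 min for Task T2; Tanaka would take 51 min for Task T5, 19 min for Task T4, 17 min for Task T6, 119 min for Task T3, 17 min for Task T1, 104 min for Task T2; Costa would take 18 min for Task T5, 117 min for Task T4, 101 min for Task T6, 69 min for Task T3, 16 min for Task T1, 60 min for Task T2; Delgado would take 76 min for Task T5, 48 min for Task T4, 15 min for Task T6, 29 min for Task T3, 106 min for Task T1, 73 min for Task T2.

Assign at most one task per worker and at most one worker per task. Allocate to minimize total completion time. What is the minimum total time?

Min total: 150 min

This is a one-to-one assignment (minimum-cost bipartite matching).
Optimal: Ghosh→Task T3 (37 min), Rivera→Task T4 (20 min), Quispe→Task T2 (43 min), Tanaka→Task T1 (17 min), Costa→Task T5 (18 min), Delgado→Task T6 (15 min) — total 37+20+43+17+18+15 = 150 min.
Column-greedy (each task in turn goes to its cheapest remaining worker) gives 266 min, worse by 116.
Next-best assignment: Ghosh→Task T1, Rivera→Task T4, Quispe→Task T2, Tanaka→Task T6, Costa→Task T5, Delgado→Task T3 = 153 min.
No other one-to-one assignment undercuts 150 min.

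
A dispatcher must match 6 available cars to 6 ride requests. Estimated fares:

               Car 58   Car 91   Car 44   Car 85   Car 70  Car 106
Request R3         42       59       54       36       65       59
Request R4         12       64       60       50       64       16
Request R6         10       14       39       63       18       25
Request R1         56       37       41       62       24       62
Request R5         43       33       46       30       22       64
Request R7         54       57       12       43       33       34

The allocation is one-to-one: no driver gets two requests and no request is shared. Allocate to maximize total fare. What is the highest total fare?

Maximum total: $365

Optimal: Car 58→Request R1 ($56), Car 91→Request R7 ($57), Car 44→Request R4 ($60), Car 85→Request R6 ($63), Car 70→Request R3 ($65), Car 106→Request R5 ($64) — total 56+57+60+63+65+64 = $365.
Row-greedy (each driver in turn takes its best remaining request) gives $334, worse by 31.
Next-best assignment: Car 58→Request R1, Car 91→Request R7, Car 44→Request R3, Car 85→Request R6, Car 70→Request R4, Car 106→Request R5 = $358.
Swapping Car 91↔Car 85 (Car 91→Request R6 $14, Car 85→Request R7 $43) loses 63.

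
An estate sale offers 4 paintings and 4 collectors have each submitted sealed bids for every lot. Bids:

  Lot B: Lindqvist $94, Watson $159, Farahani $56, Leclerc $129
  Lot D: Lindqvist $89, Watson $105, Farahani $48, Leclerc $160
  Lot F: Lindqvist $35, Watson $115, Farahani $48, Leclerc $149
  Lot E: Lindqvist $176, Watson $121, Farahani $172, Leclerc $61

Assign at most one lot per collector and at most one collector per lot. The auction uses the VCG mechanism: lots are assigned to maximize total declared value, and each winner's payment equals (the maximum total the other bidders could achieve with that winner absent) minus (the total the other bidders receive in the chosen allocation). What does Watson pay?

Efficient allocation: Lindqvist→Lot D ($89), Watson→Lot B ($159), Farahani→Lot E ($172), Leclerc→Lot F ($149); total welfare W = $569.
Watson receives Lot B at value $159, so the others get W − 159 = $410.
Without Watson: best allocation of the remaining 3 bidders over all 4 lots is Lindqvist→Lot B ($94), Farahani→Lot E ($172), Leclerc→Lot D ($160), total $426.
VCG payment = (others' best without Watson) − (others' welfare with Watson) = 426 − 410 = $16.

Watson pays $16.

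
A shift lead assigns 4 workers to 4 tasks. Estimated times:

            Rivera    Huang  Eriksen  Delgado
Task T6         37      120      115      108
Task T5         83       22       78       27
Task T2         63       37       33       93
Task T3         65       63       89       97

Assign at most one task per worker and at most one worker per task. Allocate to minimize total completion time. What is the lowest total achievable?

Min total: 160 min

Optimal: Rivera→Task T6 (37 min), Huang→Task T3 (63 min), Eriksen→Task T2 (33 min), Delgado→Task T5 (27 min) — total 37+63+33+27 = 160 min.
Column-greedy (each task in turn goes to its cheapest remaining worker) gives 189 min, worse by 29.
Next-best assignment: Rivera→Task T6, Huang→Task T5, Eriksen→Task T2, Delgado→Task T3 = 189 min.
Checked against all permutations: 160 min is optimal.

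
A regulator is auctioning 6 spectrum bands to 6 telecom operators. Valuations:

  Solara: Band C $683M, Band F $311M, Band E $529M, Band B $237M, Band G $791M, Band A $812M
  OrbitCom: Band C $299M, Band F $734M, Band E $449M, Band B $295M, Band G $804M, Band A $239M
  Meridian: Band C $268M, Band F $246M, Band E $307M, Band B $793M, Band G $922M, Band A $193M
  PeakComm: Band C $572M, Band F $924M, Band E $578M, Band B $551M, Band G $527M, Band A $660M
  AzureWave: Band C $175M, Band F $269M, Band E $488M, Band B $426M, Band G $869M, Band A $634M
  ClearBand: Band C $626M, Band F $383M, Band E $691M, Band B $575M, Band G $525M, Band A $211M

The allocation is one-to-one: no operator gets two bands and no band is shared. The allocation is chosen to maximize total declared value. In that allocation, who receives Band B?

Meridian receives Band B.

Optimal: Solara→Band C ($683M), OrbitCom→Band G ($804M), Meridian→Band B ($793M), PeakComm→Band F ($924M), AzureWave→Band A ($634M), ClearBand→Band E ($691M) — total 683+804+793+924+634+691 = $4529M.
Row-greedy (each operator in turn takes its best remaining band) gives $4447M, worse by 82.
Next-best assignment: Solara→Band A, OrbitCom→Band E, Meridian→Band B, PeakComm→Band F, AzureWave→Band G, ClearBand→Band C = $4473M.
Swapping ClearBand↔Solara (ClearBand→Band C $626M, Solara→Band E $529M) loses 219.
Every other assignment is strictly worse.
Meridian's own top band is Band G ($922M), but forcing Meridian→Band G and reassigning the rest optimally gives only $4215M — worse by 314.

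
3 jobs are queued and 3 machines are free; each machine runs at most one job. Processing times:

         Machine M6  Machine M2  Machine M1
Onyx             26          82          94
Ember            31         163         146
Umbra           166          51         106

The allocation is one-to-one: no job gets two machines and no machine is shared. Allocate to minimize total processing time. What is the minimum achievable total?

This is the linear assignment problem.
Optimal: Onyx→Machine M1 (94 min), Ember→Machine M6 (31 min), Umbra→Machine M2 (51 min) — total 94+31+51 = 176 min.
Min-entry greedy (repeatedly take the single cheapest remaining cell) gives 223 min, worse by 47.
Swapping Onyx↔Ember (Onyx→Machine M6 26 min, Ember→Machine M1 146 min) adds 47.
No other one-to-one assignment undercuts 176 min.

Min total: 176 min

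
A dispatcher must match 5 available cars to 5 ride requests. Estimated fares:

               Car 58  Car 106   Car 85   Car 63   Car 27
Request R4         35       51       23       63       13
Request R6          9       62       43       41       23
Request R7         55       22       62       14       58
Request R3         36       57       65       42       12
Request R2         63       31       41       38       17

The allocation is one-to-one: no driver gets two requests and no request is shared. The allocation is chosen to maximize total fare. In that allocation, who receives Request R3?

Optimal: Car 58→Request R2 ($63), Car 106→Request R6 ($62), Car 85→Request R3 ($65), Car 63→Request R4 ($63), Car 27→Request R7 ($58) — total 63+62+65+63+58 = $311.
Column-greedy (each request in turn goes to its best remaining driver) gives $240, worse by 71.
Swapping Car 58↔Car 63 (Car 58→Request R4 $35, Car 63→Request R2 $38) loses 53.
No other one-to-one assignment exceeds $311.

Car 85 receives Request R3.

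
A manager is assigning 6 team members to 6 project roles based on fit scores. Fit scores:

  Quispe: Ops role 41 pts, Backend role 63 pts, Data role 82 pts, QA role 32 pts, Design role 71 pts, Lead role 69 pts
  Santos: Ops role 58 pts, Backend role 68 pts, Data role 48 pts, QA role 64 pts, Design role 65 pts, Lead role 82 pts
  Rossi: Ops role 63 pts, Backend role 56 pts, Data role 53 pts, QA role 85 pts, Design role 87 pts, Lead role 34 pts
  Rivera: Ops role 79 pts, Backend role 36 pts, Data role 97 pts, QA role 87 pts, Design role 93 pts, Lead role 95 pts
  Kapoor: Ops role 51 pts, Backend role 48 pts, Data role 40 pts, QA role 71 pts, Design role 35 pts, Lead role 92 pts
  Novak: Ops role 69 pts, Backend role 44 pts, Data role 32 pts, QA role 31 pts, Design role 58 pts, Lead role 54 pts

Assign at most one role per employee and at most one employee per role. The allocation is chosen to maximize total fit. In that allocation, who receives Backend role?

Optimal: Quispe→Data role (82 pts), Santos→Backend role (68 pts), Rossi→QA role (85 pts), Rivera→Design role (93 pts), Kapoor→Lead role (92 pts), Novak→Ops role (69 pts) — total 82+68+85+93+92+69 = 489 pts.
Checked against all permutations: 489 pts is optimal.
Santos's own top role is Lead role (82 pts), but forcing Santos→Lead role and reassigning the rest optimally gives only 469 pts — worse by 20.

Santos receives Backend role.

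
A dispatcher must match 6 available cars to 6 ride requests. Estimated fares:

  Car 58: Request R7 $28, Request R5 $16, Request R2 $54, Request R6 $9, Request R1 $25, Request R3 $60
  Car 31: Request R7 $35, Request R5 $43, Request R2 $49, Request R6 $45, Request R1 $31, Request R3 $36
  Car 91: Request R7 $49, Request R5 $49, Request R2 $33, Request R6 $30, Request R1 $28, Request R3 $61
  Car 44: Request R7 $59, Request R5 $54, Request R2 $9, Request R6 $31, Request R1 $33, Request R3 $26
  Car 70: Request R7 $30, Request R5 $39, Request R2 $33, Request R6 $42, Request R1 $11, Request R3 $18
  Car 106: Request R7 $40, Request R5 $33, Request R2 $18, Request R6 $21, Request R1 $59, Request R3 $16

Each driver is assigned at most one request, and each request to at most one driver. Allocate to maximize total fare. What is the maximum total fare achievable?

Treat this as an assignment problem: match each driver to one request.
Optimal: Car 58→Request R2 ($54), Car 31→Request R5 ($43), Car 91→Request R3 ($61), Car 44→Request R7 ($59), Car 70→Request R6 ($42), Car 106→Request R1 ($59) — total 54+43+61+59+42+59 = $318.
Column-greedy (each request in turn goes to its best remaining driver) gives $284, worse by 34.
Swapping Car 106↔Car 58 (Car 106→Request R2 $18, Car 58→Request R1 $25) loses 70.

Max total: $318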